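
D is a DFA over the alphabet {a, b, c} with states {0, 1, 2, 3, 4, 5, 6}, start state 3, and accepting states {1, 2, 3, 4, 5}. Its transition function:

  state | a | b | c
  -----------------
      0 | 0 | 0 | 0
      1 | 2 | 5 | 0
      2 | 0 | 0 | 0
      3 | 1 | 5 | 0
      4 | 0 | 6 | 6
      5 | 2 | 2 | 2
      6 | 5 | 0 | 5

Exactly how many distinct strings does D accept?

11

The useful subgraph on states {1, 2, 3, 5} is acyclic, so L(D) is finite; the longest accepting path visits 4 useful states, giving maximum string length 3.
Counting accepting paths from 3 by length: 1 of length 0, 2 of length 1, 5 of length 2, 3 of length 3. Total 11.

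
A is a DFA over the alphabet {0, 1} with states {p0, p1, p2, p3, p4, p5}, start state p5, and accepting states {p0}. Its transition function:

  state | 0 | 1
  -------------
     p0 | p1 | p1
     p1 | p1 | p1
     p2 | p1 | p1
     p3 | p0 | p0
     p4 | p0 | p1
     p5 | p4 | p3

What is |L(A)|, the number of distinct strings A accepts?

3

The useful subgraph on states {p0, p3, p4, p5} is acyclic, so L(A) is finite; the longest accepting path visits 3 useful states, giving maximum string length 2.
Counting accepting paths from p5 by length: 3 of length 2. Total 3.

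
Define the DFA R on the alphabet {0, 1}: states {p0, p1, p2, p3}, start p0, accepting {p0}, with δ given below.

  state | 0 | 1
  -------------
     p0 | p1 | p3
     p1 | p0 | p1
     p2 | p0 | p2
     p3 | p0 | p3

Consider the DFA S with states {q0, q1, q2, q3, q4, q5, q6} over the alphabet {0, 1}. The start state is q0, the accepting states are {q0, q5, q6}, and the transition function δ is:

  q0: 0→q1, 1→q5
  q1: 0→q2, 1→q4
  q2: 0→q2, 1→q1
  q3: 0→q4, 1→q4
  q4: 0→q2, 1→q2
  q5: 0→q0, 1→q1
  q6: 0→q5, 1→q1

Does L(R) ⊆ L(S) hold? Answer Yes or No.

No

The string 00 is in L(R) but not in L(S).
So L(R) ⊄ L(S).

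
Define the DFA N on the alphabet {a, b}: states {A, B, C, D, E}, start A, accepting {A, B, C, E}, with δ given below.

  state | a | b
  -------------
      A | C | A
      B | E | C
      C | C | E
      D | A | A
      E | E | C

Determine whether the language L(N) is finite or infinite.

State A is reachable from the start and can reach an accepting state, and it lies on the cycle A → A.
Traversing that cycle any number of times yields accepted strings of unbounded length, so the language is infinite.

infinite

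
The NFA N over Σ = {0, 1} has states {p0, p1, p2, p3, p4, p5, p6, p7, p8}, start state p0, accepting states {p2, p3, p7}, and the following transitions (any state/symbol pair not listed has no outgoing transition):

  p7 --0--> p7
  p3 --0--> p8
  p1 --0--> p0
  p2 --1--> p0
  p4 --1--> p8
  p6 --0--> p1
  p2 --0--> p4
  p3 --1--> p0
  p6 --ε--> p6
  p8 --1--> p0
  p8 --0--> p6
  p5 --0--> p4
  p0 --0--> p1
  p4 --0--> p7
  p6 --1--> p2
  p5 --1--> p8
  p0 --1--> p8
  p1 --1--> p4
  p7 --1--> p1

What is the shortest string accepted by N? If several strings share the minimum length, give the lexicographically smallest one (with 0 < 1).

010

A breadth-first search from p0 reaches an accepting state first via the path p0 → p1 → p4 → p7 on input 010.
No string of length < 3 is accepted (BFS exhausts all shorter strings without reaching an accepting state), and 010 is the lexicographically least accepting string of length 3.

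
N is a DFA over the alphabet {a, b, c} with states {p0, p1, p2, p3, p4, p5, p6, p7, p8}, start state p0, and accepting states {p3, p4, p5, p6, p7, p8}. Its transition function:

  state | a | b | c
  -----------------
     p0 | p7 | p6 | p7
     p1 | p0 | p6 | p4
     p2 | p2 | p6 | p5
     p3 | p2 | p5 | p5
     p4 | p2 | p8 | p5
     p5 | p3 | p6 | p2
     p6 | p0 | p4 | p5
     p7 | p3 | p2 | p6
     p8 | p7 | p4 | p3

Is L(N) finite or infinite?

infinite

State p0 is reachable from the start and can reach an accepting state, and it lies on the cycle p0 → p6 → p0.
Traversing that cycle any number of times yields accepted strings of unbounded length, so the language is infinite.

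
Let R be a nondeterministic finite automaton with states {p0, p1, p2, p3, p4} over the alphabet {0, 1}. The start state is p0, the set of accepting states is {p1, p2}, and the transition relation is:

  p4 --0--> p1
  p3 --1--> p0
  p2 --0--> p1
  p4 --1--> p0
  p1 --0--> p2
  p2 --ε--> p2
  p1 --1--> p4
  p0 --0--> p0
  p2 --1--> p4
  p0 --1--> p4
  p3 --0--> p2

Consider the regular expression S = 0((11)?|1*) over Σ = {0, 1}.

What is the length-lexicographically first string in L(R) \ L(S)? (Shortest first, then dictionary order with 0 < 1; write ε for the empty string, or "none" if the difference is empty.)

The string 10 is accepted by R but not by S.
No shorter string lies in the difference, and 10 is the lexicographically first length-2 string in L(R) \ L(S).

10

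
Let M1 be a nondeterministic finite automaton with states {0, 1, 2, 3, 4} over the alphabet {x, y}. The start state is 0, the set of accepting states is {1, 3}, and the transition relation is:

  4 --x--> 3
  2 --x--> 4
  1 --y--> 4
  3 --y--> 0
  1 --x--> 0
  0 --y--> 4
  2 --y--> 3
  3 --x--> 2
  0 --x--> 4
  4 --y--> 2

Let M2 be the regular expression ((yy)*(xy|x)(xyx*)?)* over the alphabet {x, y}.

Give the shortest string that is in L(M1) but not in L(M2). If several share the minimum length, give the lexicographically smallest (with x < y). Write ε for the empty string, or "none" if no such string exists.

yx

The string yx is accepted by M1 but not by M2.
No shorter string lies in the difference, and yx is the lexicographically first length-2 string in L(M1) \ L(M2).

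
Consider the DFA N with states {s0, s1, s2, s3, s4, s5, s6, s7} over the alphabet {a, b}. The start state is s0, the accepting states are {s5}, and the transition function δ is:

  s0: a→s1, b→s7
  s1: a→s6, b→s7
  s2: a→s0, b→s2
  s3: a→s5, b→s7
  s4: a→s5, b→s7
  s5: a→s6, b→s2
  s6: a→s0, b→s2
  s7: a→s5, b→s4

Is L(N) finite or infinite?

infinite

State s0 is reachable from the start and can reach an accepting state, and it lies on the cycle s0 → s1 → s6 → s0.
Traversing that cycle any number of times yields accepted strings of unbounded length, so the language is infinite.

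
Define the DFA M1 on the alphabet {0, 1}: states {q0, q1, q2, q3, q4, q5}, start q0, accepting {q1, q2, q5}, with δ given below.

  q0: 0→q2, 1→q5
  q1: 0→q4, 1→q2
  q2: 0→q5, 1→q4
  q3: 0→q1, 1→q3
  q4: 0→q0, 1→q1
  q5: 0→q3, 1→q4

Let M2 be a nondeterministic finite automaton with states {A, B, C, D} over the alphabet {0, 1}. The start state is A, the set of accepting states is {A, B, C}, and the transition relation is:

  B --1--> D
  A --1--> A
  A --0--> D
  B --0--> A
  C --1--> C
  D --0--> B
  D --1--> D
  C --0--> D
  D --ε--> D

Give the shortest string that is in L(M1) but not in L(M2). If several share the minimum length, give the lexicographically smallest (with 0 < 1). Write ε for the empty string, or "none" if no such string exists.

The string 0 is accepted by M1 but not by M2.
No shorter string lies in the difference, and 0 is the lexicographically first length-1 string in L(M1) \ L(M2).

0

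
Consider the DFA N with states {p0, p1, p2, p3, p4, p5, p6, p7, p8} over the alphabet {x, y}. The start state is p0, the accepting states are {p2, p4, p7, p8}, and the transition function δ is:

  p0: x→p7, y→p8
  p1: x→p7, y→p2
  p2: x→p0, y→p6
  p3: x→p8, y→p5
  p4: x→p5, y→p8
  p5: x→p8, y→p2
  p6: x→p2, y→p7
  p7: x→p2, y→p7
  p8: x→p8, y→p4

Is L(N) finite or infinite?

State p8 is reachable from the start and can reach an accepting state, and it lies on the cycle p8 → p8.
Traversing that cycle any number of times yields accepted strings of unbounded length, so the language is infinite.

infinite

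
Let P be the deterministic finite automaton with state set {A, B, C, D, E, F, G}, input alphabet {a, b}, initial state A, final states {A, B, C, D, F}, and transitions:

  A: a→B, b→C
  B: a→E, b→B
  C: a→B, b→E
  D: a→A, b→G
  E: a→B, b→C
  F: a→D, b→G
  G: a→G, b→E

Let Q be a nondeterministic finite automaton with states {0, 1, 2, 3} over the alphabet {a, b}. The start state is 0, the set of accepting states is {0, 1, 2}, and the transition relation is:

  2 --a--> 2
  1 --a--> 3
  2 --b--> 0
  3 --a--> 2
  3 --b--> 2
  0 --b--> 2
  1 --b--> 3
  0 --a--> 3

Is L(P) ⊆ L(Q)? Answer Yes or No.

No

The string a is in L(P) but not in L(Q).
So L(P) ⊄ L(Q).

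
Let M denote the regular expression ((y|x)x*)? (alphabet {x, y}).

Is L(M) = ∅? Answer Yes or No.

No

The empty string ε matches the expression, so it belongs to L(M).
Since L(M) contains at least one string, it is not empty.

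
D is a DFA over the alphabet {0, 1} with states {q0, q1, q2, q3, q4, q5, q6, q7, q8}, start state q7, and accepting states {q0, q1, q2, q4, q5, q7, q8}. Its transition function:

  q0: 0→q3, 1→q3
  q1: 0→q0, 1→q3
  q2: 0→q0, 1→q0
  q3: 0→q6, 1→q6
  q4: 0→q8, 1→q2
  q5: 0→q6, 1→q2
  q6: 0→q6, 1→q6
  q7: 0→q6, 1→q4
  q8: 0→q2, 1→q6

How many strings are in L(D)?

9

The useful subgraph on states {q0, q2, q4, q7, q8} is acyclic, so L(D) is finite; the longest accepting path visits 5 useful states, giving maximum string length 4.
Counting accepting paths from q7 by length: 1 of length 0, 1 of length 1, 2 of length 2, 3 of length 3, 2 of length 4. Total 9.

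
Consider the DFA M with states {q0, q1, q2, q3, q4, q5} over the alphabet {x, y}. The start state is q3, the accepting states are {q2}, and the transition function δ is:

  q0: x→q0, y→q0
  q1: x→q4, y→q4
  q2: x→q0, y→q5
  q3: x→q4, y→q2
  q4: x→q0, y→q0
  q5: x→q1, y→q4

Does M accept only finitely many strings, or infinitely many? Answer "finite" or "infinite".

finite

The useful states (reachable from q3 and able to reach an accepting state) are {q2, q3}.
Restricted to these states the transition graph has no cycle, so every accepting path has bounded length and L is finite.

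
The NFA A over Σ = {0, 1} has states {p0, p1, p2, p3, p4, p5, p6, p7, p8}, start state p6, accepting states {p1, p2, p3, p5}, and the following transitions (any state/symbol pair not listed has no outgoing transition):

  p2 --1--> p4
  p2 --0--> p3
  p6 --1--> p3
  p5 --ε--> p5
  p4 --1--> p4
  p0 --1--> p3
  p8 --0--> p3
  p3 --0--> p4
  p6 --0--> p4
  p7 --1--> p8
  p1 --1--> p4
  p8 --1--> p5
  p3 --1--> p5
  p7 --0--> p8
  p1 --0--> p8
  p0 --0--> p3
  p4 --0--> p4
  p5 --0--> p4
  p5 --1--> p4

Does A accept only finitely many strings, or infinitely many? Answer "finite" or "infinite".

The useful states (reachable from p6 and able to reach an accepting state) are {p3, p5, p6}.
Restricted to these states the transition graph has no cycle, so every accepting path has bounded length and L is finite.

finite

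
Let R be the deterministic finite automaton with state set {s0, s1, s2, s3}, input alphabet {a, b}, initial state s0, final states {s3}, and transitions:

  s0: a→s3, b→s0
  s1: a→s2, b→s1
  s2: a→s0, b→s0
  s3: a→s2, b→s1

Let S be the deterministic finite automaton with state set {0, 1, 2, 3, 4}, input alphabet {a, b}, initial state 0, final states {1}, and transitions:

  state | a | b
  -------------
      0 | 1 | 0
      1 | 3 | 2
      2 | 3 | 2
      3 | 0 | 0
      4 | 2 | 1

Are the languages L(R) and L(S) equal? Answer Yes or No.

Yes

Exploring the product automaton R × S from the start pair (s0, 0), following both machines on each input symbol, reaches 4 state pairs: (s0, 0), (s3, 1), (s2, 3), (s1, 2).
R accepts in {s3} and S accepts in {1}. In every reachable pair the two components are either both accepting — (s3, 1) — or both non-accepting, so no string is accepted by exactly one of the machines: L(R) \ L(S) and L(S) \ L(R) are both empty.
Hence every string is accepted by R iff it is accepted by S, and the two languages coincide.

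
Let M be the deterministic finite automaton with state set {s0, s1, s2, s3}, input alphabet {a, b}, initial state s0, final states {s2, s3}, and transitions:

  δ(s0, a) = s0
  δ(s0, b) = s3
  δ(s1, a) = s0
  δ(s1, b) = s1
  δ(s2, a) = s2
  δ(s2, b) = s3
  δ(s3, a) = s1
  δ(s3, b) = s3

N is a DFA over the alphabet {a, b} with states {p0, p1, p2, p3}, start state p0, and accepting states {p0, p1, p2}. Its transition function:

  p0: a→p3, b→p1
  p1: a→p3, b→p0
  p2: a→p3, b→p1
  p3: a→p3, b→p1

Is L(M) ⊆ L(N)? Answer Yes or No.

Exploring the product automaton M × N from the start pair (s0, p0), following both machines on each input symbol, reaches 7 state pairs: (s0, p0), (s0, p3), (s3, p1), (s1, p3), (s3, p0), (s1, p1), (s1, p0).
M accepts in {s2, s3} and N accepts in {p0, p1, p2}. The reachable pairs whose M-component is accepting are (s3, p1), (s3, p0); in each of them the N-component is accepting too, so the product for L(M) \ L(N) (M-component accepting, N-component rejecting) has no reachable accepting pair and the difference is empty.
Hence every string in L(M) is also in L(N).

Yes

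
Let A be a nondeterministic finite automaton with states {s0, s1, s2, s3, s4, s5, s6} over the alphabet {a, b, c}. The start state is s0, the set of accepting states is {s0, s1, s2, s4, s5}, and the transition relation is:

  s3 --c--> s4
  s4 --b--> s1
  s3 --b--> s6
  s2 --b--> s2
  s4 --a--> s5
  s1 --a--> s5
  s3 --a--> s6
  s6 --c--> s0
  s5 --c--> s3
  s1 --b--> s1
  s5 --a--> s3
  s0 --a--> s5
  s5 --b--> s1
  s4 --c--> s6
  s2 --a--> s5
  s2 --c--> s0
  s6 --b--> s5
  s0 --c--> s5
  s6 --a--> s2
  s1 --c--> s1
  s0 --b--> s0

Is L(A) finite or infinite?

State s0 is reachable from the start and can reach an accepting state, and it lies on the cycle s0 → s0.
Traversing that cycle any number of times yields accepted strings of unbounded length, so the language is infinite.

infinite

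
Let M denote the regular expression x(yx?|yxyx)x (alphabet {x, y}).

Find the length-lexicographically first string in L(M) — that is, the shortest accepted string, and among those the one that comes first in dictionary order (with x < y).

By inspection of the expression, no string of length less than 3 matches, and xyx is the lexicographically first match of length 3.

xyx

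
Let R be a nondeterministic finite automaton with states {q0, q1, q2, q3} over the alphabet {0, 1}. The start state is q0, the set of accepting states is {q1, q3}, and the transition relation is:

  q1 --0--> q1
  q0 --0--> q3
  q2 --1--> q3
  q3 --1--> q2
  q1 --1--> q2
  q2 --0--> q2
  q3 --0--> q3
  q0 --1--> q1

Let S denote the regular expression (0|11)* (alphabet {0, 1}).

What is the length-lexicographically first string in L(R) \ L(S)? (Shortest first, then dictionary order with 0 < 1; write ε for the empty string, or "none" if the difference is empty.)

1

The string 1 is accepted by R but not by S.
No shorter string lies in the difference, and 1 is the lexicographically first length-1 string in L(R) \ L(S).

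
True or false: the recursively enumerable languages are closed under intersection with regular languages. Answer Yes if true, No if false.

Yes

First check the input against a DFA for the regular language; if it passes, run the recogniser for L and accept when it does.
So the recursively enumerable languages are closed under intersection with a regular language.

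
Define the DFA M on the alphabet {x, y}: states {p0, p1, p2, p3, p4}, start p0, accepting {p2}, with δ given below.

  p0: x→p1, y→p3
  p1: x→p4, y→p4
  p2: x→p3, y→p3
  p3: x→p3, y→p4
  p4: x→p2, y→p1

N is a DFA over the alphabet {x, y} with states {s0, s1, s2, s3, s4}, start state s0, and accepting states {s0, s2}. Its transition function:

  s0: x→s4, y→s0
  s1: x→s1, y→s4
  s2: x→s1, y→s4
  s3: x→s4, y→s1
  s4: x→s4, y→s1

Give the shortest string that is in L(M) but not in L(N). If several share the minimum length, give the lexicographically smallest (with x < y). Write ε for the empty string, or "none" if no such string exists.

xxx

The string xxx is accepted by M but not by N.
No shorter string lies in the difference, and xxx is the lexicographically first length-3 string in L(M) \ L(N).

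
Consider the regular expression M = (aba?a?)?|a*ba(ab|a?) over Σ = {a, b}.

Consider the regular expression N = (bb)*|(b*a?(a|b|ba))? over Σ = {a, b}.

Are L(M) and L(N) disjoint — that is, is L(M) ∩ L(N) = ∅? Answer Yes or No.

The empty string ε is accepted by both M and N.
Hence L(M) ∩ L(N) ≠ ∅.

No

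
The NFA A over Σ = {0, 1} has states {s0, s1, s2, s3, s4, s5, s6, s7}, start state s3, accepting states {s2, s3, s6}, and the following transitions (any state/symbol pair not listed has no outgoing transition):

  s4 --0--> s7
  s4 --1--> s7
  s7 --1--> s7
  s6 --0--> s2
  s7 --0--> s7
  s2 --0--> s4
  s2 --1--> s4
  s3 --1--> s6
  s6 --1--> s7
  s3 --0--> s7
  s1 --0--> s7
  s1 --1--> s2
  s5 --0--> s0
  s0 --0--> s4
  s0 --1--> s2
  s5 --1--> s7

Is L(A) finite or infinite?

The useful states (reachable from s3 and able to reach an accepting state) are {s2, s3, s6}.
Restricted to these states the transition graph has no cycle, so every accepting path has bounded length and L is finite.

finite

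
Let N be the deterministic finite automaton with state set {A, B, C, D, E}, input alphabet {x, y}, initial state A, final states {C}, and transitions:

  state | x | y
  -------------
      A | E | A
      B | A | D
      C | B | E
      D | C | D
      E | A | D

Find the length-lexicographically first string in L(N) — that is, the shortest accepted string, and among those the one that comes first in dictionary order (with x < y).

A breadth-first search from A reaches an accepting state first via the path A → E → D → C on input xyx.
No string of length < 3 is accepted (BFS exhausts all shorter strings without reaching an accepting state), and xyx is the lexicographically least accepting string of length 3.

xyx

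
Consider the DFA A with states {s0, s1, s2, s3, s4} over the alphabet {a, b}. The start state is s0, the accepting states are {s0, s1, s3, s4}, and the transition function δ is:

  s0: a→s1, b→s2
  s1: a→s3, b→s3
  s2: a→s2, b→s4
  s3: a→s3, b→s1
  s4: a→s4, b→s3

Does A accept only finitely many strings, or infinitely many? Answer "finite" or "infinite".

State s1 is reachable from the start and can reach an accepting state, and it lies on the cycle s1 → s3 → s1.
Traversing that cycle any number of times yields accepted strings of unbounded length, so the language is infinite.

infinite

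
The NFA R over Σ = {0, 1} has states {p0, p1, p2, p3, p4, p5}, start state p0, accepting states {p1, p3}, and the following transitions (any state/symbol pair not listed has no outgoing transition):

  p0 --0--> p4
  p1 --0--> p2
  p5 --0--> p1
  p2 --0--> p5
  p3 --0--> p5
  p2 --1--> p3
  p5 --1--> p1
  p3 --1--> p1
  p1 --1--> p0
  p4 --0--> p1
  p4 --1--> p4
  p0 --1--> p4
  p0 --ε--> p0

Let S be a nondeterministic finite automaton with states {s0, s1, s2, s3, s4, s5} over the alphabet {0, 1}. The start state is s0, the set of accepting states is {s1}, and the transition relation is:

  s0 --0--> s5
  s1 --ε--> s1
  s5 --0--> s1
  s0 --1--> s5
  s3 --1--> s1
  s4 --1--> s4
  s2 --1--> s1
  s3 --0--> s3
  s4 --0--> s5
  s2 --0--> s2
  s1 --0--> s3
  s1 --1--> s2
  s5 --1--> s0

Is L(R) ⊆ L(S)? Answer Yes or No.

No

The string 010 is in L(R) but not in L(S).
So L(R) ⊄ L(S).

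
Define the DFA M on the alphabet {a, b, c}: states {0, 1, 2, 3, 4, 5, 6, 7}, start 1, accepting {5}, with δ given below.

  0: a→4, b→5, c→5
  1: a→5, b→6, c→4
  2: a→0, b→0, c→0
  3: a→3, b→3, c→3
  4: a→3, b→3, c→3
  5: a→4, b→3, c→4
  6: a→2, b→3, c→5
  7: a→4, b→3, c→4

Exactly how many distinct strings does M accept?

8

The useful subgraph on states {0, 1, 2, 5, 6} is acyclic, so L(M) is finite; the longest accepting path visits 5 useful states, giving maximum string length 4.
Counting accepting paths from 1 by length: 1 of length 1, 1 of length 2, 6 of length 4. Total 8.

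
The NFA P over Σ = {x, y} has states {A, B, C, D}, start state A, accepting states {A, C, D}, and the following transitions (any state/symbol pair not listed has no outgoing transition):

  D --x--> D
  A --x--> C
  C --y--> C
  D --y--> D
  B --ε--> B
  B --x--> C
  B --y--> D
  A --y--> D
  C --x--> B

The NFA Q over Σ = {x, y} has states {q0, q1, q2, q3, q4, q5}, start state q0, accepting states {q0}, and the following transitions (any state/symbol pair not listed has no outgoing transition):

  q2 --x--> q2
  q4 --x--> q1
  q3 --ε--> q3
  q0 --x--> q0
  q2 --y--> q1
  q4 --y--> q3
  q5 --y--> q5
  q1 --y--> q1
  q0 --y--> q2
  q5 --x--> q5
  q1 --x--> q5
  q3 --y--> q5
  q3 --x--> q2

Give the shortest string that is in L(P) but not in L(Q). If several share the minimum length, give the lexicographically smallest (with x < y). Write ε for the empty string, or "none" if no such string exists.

The string y is accepted by P but not by Q.
No shorter string lies in the difference, and y is the lexicographically first length-1 string in L(P) \ L(Q).

y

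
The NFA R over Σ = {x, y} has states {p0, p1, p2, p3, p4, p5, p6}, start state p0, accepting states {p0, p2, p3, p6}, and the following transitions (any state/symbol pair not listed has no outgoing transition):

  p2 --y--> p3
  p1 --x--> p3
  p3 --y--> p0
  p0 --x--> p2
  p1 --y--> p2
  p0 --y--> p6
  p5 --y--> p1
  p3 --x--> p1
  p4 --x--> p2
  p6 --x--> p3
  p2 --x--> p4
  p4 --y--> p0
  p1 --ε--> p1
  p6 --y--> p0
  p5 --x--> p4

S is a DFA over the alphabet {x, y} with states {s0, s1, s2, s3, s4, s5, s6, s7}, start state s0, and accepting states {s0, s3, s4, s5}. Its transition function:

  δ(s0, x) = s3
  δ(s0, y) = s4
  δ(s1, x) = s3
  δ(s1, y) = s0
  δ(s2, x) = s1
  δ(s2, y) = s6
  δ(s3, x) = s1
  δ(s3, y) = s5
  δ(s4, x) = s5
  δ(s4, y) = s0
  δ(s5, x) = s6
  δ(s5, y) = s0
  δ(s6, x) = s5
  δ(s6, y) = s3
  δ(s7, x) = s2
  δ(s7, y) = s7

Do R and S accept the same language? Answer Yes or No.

Yes

Exploring the product automaton R × S from the start pair (p0, s0), following both machines on each input symbol, reaches 6 state pairs: (p0, s0), (p2, s3), (p6, s4), (p4, s1), (p3, s5), (p1, s6).
R accepts in {p0, p2, p3, p6} and S accepts in {s0, s3, s4, s5}. In every reachable pair the two components are either both accepting — (p0, s0), (p2, s3), (p6, s4), (p3, s5) — or both non-accepting, so no string is accepted by exactly one of the machines: L(R) \ L(S) and L(S) \ L(R) are both empty.
Hence every string is accepted by R iff it is accepted by S, and the two languages coincide.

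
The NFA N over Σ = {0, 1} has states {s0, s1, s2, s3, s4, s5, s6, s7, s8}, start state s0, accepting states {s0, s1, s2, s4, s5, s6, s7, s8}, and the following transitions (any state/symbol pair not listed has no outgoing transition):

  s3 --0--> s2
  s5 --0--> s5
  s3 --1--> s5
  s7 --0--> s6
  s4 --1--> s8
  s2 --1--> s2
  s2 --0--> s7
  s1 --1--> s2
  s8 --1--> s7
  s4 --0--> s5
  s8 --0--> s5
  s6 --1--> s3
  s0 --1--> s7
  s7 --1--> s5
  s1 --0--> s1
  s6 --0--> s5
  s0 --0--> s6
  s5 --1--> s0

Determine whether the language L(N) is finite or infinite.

State s2 is reachable from the start and can reach an accepting state, and it lies on the cycle s2 → s2.
Traversing that cycle any number of times yields accepted strings of unbounded length, so the language is infinite.

infinite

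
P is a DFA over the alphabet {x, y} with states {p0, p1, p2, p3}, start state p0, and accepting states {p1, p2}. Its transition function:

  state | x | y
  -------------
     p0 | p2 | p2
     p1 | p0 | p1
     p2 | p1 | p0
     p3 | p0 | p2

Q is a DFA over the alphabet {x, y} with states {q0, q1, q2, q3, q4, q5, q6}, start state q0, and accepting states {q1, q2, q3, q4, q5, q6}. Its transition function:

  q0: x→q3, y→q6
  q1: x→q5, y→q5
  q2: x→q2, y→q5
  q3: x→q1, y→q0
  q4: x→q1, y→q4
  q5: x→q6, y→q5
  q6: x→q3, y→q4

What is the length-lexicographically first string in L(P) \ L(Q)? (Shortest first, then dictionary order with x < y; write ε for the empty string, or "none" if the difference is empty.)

yxy

The string yxy is accepted by P but not by Q.
No shorter string lies in the difference, and yxy is the lexicographically first length-3 string in L(P) \ L(Q).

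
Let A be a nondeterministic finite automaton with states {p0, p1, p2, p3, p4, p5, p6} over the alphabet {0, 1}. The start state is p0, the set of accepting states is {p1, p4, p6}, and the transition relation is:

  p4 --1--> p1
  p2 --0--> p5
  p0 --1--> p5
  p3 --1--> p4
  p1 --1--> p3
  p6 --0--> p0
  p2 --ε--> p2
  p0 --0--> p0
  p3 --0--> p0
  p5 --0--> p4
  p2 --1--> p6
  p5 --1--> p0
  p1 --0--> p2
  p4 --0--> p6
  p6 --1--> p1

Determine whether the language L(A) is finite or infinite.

State p0 is reachable from the start and can reach an accepting state, and it lies on the cycle p0 → p0.
Traversing that cycle any number of times yields accepted strings of unbounded length, so the language is infinite.

infinite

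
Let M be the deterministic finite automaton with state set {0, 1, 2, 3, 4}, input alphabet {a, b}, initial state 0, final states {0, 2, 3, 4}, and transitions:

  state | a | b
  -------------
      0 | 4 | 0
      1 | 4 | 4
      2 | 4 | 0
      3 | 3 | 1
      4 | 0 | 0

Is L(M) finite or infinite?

infinite

State 0 is reachable from the start and can reach an accepting state, and it lies on the cycle 0 → 0.
Traversing that cycle any number of times yields accepted strings of unbounded length, so the language is infinite.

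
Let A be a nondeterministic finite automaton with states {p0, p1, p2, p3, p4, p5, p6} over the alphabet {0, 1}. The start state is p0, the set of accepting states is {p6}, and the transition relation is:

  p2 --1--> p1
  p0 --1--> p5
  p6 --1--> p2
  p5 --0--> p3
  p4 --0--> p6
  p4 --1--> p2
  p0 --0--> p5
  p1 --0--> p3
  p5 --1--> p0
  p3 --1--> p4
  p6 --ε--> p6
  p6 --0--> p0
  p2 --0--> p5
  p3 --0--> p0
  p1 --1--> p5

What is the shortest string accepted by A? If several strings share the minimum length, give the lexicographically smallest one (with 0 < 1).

0010

A breadth-first search from p0 reaches an accepting state first via the path p0 → p5 → p3 → p4 → p6 on input 0010.
No string of length < 4 is accepted (BFS exhausts all shorter strings without reaching an accepting state), and 0010 is the lexicographically least accepting string of length 4.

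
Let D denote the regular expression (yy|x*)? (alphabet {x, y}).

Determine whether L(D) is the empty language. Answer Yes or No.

No

The empty string ε matches the expression, so it belongs to L(D).
Since L(D) contains at least one string, it is not empty.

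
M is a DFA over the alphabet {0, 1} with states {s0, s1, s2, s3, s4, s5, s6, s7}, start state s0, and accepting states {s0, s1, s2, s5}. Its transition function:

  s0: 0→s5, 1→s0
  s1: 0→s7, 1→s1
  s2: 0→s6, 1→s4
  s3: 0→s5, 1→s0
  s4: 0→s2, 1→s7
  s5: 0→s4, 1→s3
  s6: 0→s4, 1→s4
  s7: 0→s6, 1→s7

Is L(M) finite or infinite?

State s0 is reachable from the start and can reach an accepting state, and it lies on the cycle s0 → s0.
Traversing that cycle any number of times yields accepted strings of unbounded length, so the language is infinite.

infinite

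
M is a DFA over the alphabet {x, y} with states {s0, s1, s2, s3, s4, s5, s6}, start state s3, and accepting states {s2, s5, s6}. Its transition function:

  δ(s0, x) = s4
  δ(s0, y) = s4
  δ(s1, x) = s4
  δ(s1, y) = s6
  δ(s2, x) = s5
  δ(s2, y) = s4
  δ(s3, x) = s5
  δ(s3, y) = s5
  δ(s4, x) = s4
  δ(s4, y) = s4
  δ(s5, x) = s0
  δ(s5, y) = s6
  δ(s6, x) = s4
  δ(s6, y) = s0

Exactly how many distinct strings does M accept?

4

The useful subgraph on states {s3, s5, s6} is acyclic, so L(M) is finite; the longest accepting path visits 3 useful states, giving maximum string length 2.
Counting accepting paths from s3 by length: 2 of length 1, 2 of length 2. Total 4.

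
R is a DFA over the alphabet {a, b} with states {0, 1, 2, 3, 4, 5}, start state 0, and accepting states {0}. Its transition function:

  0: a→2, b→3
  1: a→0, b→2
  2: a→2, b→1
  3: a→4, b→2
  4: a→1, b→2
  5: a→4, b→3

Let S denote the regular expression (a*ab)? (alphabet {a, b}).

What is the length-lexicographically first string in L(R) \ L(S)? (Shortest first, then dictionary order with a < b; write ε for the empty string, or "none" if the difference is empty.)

The string aba is accepted by R but not by S.
No shorter string lies in the difference, and aba is the lexicographically first length-3 string in L(R) \ L(S).

aba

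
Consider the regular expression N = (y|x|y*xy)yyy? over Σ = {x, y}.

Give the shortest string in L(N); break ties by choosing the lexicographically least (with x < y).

xyy

By inspection of the expression, no string of length less than 3 matches, and xyy is the lexicographically first match of length 3.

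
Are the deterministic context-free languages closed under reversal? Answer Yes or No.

L = {c bⁿaⁿ : n≥0} ∪ {d b²ⁿaⁿ : n≥0} is a DCFL: the first symbol tells a deterministic PDA whether to pop one or two b's per a. Its reversal Lᴿ = {aⁿbⁿ c : n≥0} ∪ {aⁿb²ⁿ d : n≥0} is not. DCFLs are closed under right quotient by regular languages, and Lᴿ/{c, d} = {aⁿbⁿ : n≥0} ∪ {aⁿb²ⁿ : n≥0} — the standard context-free language accepted by no deterministic PDA (intuitively the machine would have to commit to a b-to-a ratio before the distinguishing marker arrives; formally, a DPDA for it would have a single run on aⁿb²ⁿ, accepting after the prefix aⁿbⁿ and accepting again after n more b's; an ordinary PDA that simulates it on a's and b's and, at any moment when it is accepting, may switch to reading only a fresh letter e while feeding each e to the simulation as a b, would accept aⁱbʲeᵏ (k≥1) exactly when both aⁱbʲ and aⁱbʲ⁺ᵏ are in the language, i.e. its language intersected with the regular set a*b*e⁺ would be exactly {aⁿbⁿeⁿ : n≥1} — impossible, since context-free languages are closed under intersection with regular sets and {aⁿbⁿeⁿ} is not context-free). So Lᴿ cannot be a DCFL.

No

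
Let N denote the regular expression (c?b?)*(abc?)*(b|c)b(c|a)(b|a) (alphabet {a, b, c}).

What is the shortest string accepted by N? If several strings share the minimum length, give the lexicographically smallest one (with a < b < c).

bbaa

By inspection of the expression, no string of length less than 4 matches, and bbaa is the lexicographically first match of length 4.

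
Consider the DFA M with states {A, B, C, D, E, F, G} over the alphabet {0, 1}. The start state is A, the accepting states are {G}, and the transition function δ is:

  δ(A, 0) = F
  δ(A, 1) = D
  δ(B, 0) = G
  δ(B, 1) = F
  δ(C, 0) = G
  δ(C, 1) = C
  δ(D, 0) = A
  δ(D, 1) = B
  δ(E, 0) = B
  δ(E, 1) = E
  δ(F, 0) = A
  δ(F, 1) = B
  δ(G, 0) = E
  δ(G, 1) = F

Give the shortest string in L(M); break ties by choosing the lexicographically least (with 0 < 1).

A breadth-first search from A reaches an accepting state first via the path A → F → B → G on input 010.
No string of length < 3 is accepted (BFS exhausts all shorter strings without reaching an accepting state), and 010 is the lexicographically least accepting string of length 3.

010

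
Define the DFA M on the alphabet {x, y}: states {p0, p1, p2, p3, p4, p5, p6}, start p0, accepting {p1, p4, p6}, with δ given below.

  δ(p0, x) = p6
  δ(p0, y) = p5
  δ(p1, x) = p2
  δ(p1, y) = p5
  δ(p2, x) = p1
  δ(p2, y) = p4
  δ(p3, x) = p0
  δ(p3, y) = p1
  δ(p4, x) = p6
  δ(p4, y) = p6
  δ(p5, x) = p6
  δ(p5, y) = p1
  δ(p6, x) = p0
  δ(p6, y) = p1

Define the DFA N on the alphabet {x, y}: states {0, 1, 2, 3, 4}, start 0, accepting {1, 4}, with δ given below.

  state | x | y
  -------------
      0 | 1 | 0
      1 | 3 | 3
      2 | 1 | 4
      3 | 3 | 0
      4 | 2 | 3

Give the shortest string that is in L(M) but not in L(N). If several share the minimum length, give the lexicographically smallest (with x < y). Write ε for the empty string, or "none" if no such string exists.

xy

The string xy is accepted by M but not by N.
No shorter string lies in the difference, and xy is the lexicographically first length-2 string in L(M) \ L(N).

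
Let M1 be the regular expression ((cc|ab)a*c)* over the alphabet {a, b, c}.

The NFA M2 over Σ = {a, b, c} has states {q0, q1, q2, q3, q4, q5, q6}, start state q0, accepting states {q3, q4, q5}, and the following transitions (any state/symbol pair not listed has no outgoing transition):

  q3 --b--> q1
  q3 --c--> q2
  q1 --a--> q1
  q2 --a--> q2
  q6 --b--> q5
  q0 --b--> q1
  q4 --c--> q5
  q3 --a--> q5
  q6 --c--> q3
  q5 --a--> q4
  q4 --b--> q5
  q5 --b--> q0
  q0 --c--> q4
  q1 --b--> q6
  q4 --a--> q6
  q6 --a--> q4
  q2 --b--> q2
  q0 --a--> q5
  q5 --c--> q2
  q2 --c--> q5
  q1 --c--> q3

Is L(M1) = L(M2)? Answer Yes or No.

No

The empty string ε is accepted by M1 but rejected by M2.
So L(M1) ≠ L(M2).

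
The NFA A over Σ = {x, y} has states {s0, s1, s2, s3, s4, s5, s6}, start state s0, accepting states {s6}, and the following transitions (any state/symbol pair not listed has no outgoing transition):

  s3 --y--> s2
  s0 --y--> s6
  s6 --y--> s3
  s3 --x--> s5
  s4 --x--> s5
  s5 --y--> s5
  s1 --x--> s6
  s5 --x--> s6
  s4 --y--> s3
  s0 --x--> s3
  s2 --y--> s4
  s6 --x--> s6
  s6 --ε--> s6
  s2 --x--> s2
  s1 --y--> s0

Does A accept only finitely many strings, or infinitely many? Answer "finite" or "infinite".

State s2 is reachable from the start and can reach an accepting state, and it lies on the cycle s2 → s2.
Traversing that cycle any number of times yields accepted strings of unbounded length, so the language is infinite.

infinite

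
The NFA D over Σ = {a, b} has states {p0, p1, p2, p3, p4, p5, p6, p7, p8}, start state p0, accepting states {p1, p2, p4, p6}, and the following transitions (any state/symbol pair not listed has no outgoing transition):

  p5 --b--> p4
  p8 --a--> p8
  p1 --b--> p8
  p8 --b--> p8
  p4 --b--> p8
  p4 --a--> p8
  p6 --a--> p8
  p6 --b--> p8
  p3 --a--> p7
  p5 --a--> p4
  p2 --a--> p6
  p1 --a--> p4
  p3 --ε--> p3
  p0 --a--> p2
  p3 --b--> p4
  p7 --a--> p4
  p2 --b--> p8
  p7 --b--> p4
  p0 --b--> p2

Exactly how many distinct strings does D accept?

The useful subgraph on states {p0, p2, p6} is acyclic, so L(D) is finite; the longest accepting path visits 3 useful states, giving maximum string length 2.
Counting accepting paths from p0 by length: 2 of length 1, 2 of length 2. Total 4.

4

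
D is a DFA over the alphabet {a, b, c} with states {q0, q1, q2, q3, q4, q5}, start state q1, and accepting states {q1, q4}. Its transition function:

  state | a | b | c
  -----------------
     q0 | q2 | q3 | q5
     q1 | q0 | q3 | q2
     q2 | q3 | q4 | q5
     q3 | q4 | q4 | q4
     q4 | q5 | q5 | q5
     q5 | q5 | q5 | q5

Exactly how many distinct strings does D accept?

The useful subgraph on states {q0, q1, q2, q3, q4} is acyclic, so L(D) is finite; the longest accepting path visits 5 useful states, giving maximum string length 4.
Counting accepting paths from q1 by length: 1 of length 0, 4 of length 2, 7 of length 3, 3 of length 4. Total 15.

15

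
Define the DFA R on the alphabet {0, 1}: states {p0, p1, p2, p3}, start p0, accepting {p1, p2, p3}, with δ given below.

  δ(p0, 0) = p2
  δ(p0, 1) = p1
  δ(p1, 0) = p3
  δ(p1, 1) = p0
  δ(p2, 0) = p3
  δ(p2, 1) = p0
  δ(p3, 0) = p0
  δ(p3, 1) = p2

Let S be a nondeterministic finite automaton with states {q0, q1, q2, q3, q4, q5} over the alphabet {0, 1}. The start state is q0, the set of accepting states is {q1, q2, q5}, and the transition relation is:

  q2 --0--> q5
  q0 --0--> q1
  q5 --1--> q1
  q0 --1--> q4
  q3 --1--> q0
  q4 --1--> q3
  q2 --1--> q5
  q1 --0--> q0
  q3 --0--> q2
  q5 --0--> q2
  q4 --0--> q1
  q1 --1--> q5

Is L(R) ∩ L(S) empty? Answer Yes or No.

The string 0 is accepted by both R and S.
Hence L(R) ∩ L(S) ≠ ∅.

No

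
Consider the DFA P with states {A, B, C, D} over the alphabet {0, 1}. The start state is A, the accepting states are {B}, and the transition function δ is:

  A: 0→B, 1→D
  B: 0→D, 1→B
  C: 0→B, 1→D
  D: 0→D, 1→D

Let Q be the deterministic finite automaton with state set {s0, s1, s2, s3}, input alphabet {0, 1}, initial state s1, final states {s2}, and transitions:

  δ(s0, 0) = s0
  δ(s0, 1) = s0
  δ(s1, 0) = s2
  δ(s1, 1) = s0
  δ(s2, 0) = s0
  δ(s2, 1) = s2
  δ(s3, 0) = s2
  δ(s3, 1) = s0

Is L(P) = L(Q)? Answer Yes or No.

Exploring the product automaton P × Q from the start pair (A, s1), following both machines on each input symbol, reaches 3 state pairs: (A, s1), (B, s2), (D, s0).
P accepts in {B} and Q accepts in {s2}. In every reachable pair the two components are either both accepting — (B, s2) — or both non-accepting, so no string is accepted by exactly one of the machines: L(P) \ L(Q) and L(Q) \ L(P) are both empty.
Hence every string is accepted by P iff it is accepted by Q, and the two languages coincide.

Yes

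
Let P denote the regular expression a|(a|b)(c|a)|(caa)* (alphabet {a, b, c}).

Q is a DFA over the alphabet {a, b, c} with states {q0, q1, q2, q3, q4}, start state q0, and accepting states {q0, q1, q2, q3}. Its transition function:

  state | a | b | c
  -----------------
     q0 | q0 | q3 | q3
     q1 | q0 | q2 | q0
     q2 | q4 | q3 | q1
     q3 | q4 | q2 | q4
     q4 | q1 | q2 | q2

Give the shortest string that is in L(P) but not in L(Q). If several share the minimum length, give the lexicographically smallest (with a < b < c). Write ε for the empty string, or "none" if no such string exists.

ba

The string ba is accepted by P but not by Q.
No shorter string lies in the difference, and ba is the lexicographically first length-2 string in L(P) \ L(Q).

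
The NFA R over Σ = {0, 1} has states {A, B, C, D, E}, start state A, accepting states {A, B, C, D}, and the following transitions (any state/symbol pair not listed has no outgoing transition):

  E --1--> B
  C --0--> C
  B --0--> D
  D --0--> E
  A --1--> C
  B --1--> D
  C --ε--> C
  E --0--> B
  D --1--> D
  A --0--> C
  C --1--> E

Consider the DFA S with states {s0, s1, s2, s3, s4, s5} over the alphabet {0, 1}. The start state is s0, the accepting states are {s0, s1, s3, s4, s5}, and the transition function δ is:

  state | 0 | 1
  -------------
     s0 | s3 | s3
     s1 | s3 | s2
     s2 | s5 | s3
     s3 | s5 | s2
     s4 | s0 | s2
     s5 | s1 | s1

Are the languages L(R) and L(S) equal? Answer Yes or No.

No

The string 0011 is accepted by R but rejected by S.
So L(R) ≠ L(S).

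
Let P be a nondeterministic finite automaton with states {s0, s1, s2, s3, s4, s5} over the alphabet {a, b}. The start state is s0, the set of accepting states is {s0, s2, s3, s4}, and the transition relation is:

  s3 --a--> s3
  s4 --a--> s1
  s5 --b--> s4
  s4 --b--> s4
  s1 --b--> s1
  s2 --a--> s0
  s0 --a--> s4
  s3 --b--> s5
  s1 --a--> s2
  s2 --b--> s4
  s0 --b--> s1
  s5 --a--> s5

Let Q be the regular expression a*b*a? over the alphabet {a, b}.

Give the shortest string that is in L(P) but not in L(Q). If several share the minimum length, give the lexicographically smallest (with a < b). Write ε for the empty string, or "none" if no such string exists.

baa

The string baa is accepted by P but not by Q.
No shorter string lies in the difference, and baa is the lexicographically first length-3 string in L(P) \ L(Q).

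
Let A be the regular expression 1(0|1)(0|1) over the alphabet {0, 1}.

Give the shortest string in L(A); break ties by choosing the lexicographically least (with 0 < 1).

By inspection of the expression, no string of length less than 3 matches, and 100 is the lexicographically first match of length 3.

100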